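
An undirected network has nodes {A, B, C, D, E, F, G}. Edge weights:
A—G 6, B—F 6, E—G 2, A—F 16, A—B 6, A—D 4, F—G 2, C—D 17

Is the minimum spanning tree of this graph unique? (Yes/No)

Sort edges by weight, then run Kruskal:
E—G (2): add — endpoints in different components.
F—G (2): add — endpoints in different components.
A—D (4): add — endpoints in different components.
A—B (6): add — endpoints in different components.
A—G (6): add — endpoints in different components.
B—F (6): skip — B and F already connected.
A—F (16): skip — A and F already connected.
C—D (17): add — endpoints in different components.
Non-tree edge B—F has weight 6, equal to the heaviest edge on its tree cycle — swapping gives another MST of the same weight. Not unique.

No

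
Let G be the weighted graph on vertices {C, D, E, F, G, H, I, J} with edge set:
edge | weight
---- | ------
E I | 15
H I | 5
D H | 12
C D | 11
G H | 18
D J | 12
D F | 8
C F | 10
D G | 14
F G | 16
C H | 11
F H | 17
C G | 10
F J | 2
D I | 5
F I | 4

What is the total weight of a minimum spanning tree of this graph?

Prim's algorithm from E:
Step 1: cheapest edge leaving the tree is E I (15); add I.
Step 2: cheapest edge leaving the tree is F I (4); add F.
Step 3: cheapest edge leaving the tree is F J (2); add J.
Step 4: cheapest edge leaving the tree is D I (5); add D.
Step 5: cheapest edge leaving the tree is H I (5); add H.
Step 6: cheapest edge leaving the tree is C F (10); add C.
Step 7: cheapest edge leaving the tree is C G (10); add G.
MST edges: E I, F I, F J, D I, H I, C F, C G; total weight 15+4+2+5+5+10+10 = 51.

51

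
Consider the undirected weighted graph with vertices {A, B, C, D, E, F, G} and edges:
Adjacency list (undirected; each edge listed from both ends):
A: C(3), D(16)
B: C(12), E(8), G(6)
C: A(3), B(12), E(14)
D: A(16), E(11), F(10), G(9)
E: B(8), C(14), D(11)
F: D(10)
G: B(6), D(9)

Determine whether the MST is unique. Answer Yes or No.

Kruskal's algorithm — process edges by increasing weight (ties by edge label):
A-C (3): add — endpoints in different components.
B-G (6): add — endpoints in different components.
B-E (8): add — endpoints in different components.
D-G (9): add — endpoints in different components.
D-F (10): add — endpoints in different components.
D-E (11): skip — D and E already connected.
B-C (12): add — endpoints in different components.
Every non-tree edge has weight strictly greater than the heaviest edge on the tree path between its endpoints, so the MST is unique.

Yes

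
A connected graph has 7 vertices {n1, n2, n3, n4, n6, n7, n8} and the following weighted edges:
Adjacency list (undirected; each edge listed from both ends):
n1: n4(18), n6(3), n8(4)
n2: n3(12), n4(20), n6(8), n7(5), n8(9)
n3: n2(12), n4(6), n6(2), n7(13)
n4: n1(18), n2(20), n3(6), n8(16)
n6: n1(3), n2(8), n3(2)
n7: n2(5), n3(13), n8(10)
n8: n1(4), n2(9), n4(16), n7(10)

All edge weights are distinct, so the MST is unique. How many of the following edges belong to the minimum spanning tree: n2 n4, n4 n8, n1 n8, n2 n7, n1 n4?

2

Kruskal's algorithm — process edges by increasing weight (ties by edge label):
n3 n6 (2): add. Components now {n3,n6} {n4} {n8} {n1} {n2} {n7}
n1 n6 (3): add. Components now {n1,n3,n6} {n4} {n8} {n2} {n7}
n1 n8 (4): add. Components now {n1,n3,n6,n8} {n4} {n2} {n7}
n2 n7 (5): add. Components now {n1,n3,n6,n8} {n4} {n2,n7}
n3 n4 (6): add. Components now {n1,n3,n4,n6,n8} {n2,n7}
n2 n6 (8): add. Components now {n1,n2,n3,n4,n6,n7,n8}
MST edge set: {n3 n6, n1 n6, n1 n8, n2 n7, n3 n4, n2 n6}.
Of the listed edges, {n1 n8, n2 n7} are in the MST → 2.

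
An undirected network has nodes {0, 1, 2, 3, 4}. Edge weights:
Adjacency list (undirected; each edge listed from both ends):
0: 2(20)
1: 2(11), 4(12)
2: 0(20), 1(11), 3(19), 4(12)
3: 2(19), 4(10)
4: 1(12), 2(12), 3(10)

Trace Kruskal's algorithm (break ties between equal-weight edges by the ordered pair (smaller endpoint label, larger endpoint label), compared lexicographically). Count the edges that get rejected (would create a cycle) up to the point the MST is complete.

2

Kruskal's algorithm — process edges by increasing weight (ties by edge label):
3—4 (10): add. Components now {0} {1} {2} {3,4}
1—2 (11): add. Components now {0} {1,2} {3,4}
1—4 (12): add. Components now {0} {1,2,3,4}
2—4 (12): skip — 2 and 4 already connected.
2—3 (19): skip — 2 and 3 already connected.
0—2 (20): add. Components now {0,1,2,3,4}
Edges rejected before the tree was complete: 2.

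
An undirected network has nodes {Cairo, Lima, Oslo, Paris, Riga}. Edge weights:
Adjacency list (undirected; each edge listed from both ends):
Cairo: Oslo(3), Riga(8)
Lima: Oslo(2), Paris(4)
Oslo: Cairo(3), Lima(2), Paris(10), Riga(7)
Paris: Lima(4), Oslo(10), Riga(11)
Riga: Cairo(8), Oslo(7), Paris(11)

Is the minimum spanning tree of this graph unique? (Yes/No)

Yes

Kruskal: consider edges lightest-first.
Lima Oslo (2): add — endpoints in different components.
Cairo Oslo (3): add — endpoints in different components.
Lima Paris (4): add — endpoints in different components.
Oslo Riga (7): add — endpoints in different components.
Every non-tree edge has weight strictly greater than the heaviest edge on the tree path between its endpoints, so the MST is unique.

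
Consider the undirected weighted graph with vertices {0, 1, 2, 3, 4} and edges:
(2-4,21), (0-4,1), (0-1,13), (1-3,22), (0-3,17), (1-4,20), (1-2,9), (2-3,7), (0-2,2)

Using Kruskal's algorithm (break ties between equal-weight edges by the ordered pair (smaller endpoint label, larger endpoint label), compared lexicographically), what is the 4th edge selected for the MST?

1-2

Sort edges by weight, then run Kruskal:
0-4 (1): add — endpoints in different components.
0-2 (2): add — endpoints in different components.
2-3 (7): add — endpoints in different components.
1-2 (9): add — endpoints in different components.
The 4th edge added is 1-2.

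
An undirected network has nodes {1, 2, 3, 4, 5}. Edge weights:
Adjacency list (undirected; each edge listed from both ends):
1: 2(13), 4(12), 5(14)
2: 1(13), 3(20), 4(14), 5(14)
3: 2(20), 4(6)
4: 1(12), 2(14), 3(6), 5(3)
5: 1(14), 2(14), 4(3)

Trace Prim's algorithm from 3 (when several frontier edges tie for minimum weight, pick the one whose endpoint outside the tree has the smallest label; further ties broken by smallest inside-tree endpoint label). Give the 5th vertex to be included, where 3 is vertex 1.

Prim's algorithm from 3:
Step 1: cheapest edge leaving the tree is 3–4 (6); add 4.
Step 2: cheapest edge leaving the tree is 4–5 (3); add 5.
Step 3: cheapest edge leaving the tree is 1–4 (12); add 1.
Step 4: cheapest edge leaving the tree is 1–2 (13); add 2.
Vertex order: 3, 4, 5, 1, 2. The 5th vertex is 2.

2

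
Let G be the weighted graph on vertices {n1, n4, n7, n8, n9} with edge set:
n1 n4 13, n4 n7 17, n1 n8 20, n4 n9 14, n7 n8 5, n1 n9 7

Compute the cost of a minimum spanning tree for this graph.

Prim, starting at n9.
Step 1: frontier [n1 n9 7, n4 n9 14] → take n1 n9 (7); add n1.
Step 2: frontier [n1 n4 13, n1 n8 20, n4 n9 14] → take n1 n4 (13); add n4.
Step 3: frontier [n1 n8 20, n4 n7 17] → take n4 n7 (17); add n7.
Step 4: frontier [n1 n8 20, n7 n8 5] → take n7 n8 (5); add n8.
MST edges: n1 n9, n1 n4, n4 n7, n7 n8; total weight 7+13+17+5 = 42.

42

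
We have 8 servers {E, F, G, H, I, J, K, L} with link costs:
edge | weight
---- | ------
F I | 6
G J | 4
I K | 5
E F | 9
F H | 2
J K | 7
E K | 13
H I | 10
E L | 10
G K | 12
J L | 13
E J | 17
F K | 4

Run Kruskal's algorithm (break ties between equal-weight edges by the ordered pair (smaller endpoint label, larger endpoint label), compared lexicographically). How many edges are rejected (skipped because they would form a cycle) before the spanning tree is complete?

1

Sort edges by weight, then run Kruskal:
F H (2): add — endpoints in different components.
F K (4): add — endpoints in different components.
G J (4): add — endpoints in different components.
I K (5): add — endpoints in different components.
F I (6): skip — F and I already connected.
J K (7): add — endpoints in different components.
E F (9): add — endpoints in different components.
E L (10): add — endpoints in different components.
Edges rejected before the tree was complete: 1.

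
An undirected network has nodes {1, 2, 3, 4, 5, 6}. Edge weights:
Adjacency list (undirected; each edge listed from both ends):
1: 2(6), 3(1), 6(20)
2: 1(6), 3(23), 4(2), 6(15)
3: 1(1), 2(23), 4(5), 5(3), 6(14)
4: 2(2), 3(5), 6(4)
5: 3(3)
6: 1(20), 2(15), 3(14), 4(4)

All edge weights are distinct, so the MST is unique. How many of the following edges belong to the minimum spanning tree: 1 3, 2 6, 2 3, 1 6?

Sort edges by weight, then run Kruskal:
1 3 (1): add — endpoints in different components.
2 4 (2): add — endpoints in different components.
3 5 (3): add — endpoints in different components.
4 6 (4): add — endpoints in different components.
3 4 (5): add — endpoints in different components.
MST edge set: {1 3, 2 4, 3 5, 4 6, 3 4}.
Of the listed edges, {1 3} are in the MST → 1.

1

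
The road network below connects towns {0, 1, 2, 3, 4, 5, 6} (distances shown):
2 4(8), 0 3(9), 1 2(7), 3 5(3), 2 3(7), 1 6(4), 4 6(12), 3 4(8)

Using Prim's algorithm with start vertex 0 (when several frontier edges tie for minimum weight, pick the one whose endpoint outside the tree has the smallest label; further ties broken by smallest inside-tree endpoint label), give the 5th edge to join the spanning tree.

Prim's algorithm from 0:
Step 1: frontier [0 3 9] → take 0 3 (9); add 3.
Step 2: frontier [3 5 3, 2 3 7, 3 4 8] → take 3 5 (3); add 5.
Step 3: frontier [2 3 7, 3 4 8] → take 2 3 (7); add 2.
Step 4: frontier [1 2 7, 2 4 8, 3 4 8] → take 1 2 (7); add 1.
Step 5: frontier [1 6 4, 2 4 8, 3 4 8] → take 1 6 (4); add 6.
Step 6: frontier [2 4 8, 3 4 8, 4 6 12] → take 2 4 (8); add 4.
The 5th edge added is 1 6.

1-6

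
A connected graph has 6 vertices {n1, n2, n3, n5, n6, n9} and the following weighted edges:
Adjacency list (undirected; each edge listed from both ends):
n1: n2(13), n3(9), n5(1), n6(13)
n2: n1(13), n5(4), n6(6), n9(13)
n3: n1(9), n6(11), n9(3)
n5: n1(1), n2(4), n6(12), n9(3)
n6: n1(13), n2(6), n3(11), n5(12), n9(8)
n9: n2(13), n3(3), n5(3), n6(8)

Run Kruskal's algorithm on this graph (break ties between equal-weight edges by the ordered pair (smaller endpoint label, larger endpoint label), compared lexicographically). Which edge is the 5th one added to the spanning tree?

n2-n6

Sort edges by weight, then run Kruskal:
n1 n5 (1): add. Components now {n9} {n2} {n3} {n1,n5} {n6}
n3 n9 (3): add. Components now {n3,n9} {n2} {n1,n5} {n6}
n5 n9 (3): add. Components now {n1,n3,n5,n9} {n2} {n6}
n2 n5 (4): add. Components now {n1,n2,n3,n5,n9} {n6}
n2 n6 (6): add. Components now {n1,n2,n3,n5,n6,n9}
The 5th edge added is n2 n6.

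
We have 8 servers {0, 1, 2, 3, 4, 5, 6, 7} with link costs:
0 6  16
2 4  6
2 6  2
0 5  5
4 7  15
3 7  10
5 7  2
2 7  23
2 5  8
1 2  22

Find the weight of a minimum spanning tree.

Kruskal's algorithm — process edges by increasing weight (ties by edge label):
2 6 (2): add — endpoints in different components.
5 7 (2): add — endpoints in different components.
0 5 (5): add — endpoints in different components.
2 4 (6): add — endpoints in different components.
2 5 (8): add — endpoints in different components.
3 7 (10): add — endpoints in different components.
4 7 (15): skip — 4 and 7 already connected.
0 6 (16): skip — 0 and 6 already connected.
1 2 (22): add — endpoints in different components.
MST edges: 2 6, 5 7, 0 5, 2 4, 2 5, 3 7, 1 2; total weight 2+2+5+6+8+10+22 = 55.

55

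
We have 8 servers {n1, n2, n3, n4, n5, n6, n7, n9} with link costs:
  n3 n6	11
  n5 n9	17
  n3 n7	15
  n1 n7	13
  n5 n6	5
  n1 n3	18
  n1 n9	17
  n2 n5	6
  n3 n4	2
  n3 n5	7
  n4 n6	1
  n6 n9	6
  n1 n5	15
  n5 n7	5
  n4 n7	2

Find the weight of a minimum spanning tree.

35

Prim's algorithm from n6:
Step 1: cheapest edge leaving the tree is n4 n6 (1); add n4.
Step 2: cheapest edge leaving the tree is n3 n4 (2); add n3.
Step 3: cheapest edge leaving the tree is n4 n7 (2); add n7.
Step 4: cheapest edge leaving the tree is n5 n6 (5); add n5.
Step 5: cheapest edge leaving the tree is n2 n5 (6); add n2.
Step 6: cheapest edge leaving the tree is n6 n9 (6); add n9.
Step 7: cheapest edge leaving the tree is n1 n7 (13); add n1.
MST edges: n4 n6, n3 n4, n4 n7, n5 n6, n2 n5, n6 n9, n1 n7; total weight 1+2+2+5+6+6+13 = 35.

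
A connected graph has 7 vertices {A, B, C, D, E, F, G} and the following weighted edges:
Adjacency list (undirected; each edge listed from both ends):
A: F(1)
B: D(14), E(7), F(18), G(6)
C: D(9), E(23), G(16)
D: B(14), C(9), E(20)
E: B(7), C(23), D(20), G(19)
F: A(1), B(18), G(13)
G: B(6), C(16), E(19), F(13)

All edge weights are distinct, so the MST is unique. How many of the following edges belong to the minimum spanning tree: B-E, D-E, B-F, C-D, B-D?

3

Kruskal's algorithm — process edges by increasing weight (ties by edge label):
A-F (1): add. Components now {A,F} {B} {C} {D} {E} {G}
B-G (6): add. Components now {A,F} {B,G} {C} {D} {E}
B-E (7): add. Components now {A,F} {B,E,G} {C} {D}
C-D (9): add. Components now {A,F} {B,E,G} {C,D}
F-G (13): add. Components now {A,B,E,F,G} {C,D}
B-D (14): add. Components now {A,B,C,D,E,F,G}
MST edge set: {A-F, B-G, B-E, C-D, F-G, B-D}.
Of the listed edges, {B-E, C-D, B-D} are in the MST → 3.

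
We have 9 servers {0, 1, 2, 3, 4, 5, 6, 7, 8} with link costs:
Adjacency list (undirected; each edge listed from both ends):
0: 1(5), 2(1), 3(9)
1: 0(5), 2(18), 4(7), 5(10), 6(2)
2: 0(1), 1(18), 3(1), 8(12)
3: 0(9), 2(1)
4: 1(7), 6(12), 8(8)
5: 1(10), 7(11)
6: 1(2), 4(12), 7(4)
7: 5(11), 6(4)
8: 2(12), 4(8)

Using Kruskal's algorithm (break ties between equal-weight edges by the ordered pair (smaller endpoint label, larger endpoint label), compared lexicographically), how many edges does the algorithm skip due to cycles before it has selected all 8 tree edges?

Sort edges by weight, then run Kruskal:
0–2 (1): add — endpoints in different components.
2–3 (1): add — endpoints in different components.
1–6 (2): add — endpoints in different components.
6–7 (4): add — endpoints in different components.
0–1 (5): add — endpoints in different components.
1–4 (7): add — endpoints in different components.
4–8 (8): add — endpoints in different components.
0–3 (9): skip — 0 and 3 already connected.
1–5 (10): add — endpoints in different components.
Edges rejected before the tree was complete: 1.

1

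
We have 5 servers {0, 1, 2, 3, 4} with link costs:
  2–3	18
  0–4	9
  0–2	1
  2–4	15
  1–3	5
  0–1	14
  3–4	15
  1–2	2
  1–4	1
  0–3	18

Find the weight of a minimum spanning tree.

Prim's algorithm from 4:
Step 1: cheapest edge leaving the tree is 1–4 (1); add 1.
Step 2: cheapest edge leaving the tree is 1–2 (2); add 2.
Step 3: cheapest edge leaving the tree is 0–2 (1); add 0.
Step 4: cheapest edge leaving the tree is 1–3 (5); add 3.
MST edges: 1–4, 1–2, 0–2, 1–3; total weight 1+2+1+5 = 9.

9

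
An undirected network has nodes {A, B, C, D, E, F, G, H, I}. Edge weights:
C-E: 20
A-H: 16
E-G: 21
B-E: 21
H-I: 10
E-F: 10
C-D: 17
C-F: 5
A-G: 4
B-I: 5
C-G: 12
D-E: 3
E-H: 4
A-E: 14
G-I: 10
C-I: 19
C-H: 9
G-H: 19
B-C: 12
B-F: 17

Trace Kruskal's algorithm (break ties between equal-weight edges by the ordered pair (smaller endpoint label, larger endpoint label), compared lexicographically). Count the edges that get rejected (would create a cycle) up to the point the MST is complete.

Kruskal's algorithm — process edges by increasing weight (ties by edge label):
D-E (3): add — endpoints in different components.
A-G (4): add — endpoints in different components.
E-H (4): add — endpoints in different components.
B-I (5): add — endpoints in different components.
C-F (5): add — endpoints in different components.
C-H (9): add — endpoints in different components.
E-F (10): skip — E and F already connected.
G-I (10): add — endpoints in different components.
H-I (10): add — endpoints in different components.
Edges rejected before the tree was complete: 1.

1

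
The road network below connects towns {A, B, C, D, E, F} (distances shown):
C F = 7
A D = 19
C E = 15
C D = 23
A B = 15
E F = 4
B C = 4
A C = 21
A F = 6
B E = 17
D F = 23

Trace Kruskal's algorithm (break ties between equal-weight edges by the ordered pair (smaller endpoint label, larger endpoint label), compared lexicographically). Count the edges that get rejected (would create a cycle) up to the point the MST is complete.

Kruskal's algorithm — process edges by increasing weight (ties by edge label):
B C (4): add. Components now {A} {B,C} {D} {E} {F}
E F (4): add. Components now {A} {B,C} {D} {E,F}
A F (6): add. Components now {A,E,F} {B,C} {D}
C F (7): add. Components now {A,B,C,E,F} {D}
A B (15): skip — A and B already connected.
C E (15): skip — C and E already connected.
B E (17): skip — B and E already connected.
A D (19): add. Components now {A,B,C,D,E,F}
Edges rejected before the tree was complete: 3.

3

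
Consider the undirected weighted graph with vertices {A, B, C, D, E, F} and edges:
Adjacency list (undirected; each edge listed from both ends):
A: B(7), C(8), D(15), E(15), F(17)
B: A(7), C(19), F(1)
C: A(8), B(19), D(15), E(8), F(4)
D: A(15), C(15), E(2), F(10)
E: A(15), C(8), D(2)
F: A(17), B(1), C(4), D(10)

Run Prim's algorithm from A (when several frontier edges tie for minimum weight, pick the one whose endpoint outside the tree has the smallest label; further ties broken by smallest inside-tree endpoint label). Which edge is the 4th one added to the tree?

Prim, starting at A.
Step 1: cheapest edge leaving the tree is A B (7); add B.
Step 2: cheapest edge leaving the tree is B F (1); add F.
Step 3: cheapest edge leaving the tree is C F (4); add C.
Step 4: cheapest edge leaving the tree is C E (8); add E.
Step 5: cheapest edge leaving the tree is D E (2); add D.
The 4th edge added is C E.

C-E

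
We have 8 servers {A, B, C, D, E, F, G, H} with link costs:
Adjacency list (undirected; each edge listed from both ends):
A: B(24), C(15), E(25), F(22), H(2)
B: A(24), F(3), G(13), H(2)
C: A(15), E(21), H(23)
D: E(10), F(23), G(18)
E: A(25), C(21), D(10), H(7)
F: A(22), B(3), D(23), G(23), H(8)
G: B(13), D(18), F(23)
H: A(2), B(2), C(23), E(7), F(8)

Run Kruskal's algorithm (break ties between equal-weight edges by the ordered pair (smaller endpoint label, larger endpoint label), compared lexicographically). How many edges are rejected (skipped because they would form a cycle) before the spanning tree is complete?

Kruskal: consider edges lightest-first.
A–H (2): add — endpoints in different components.
B–H (2): add — endpoints in different components.
B–F (3): add — endpoints in different components.
E–H (7): add — endpoints in different components.
F–H (8): skip — F and H already connected.
D–E (10): add — endpoints in different components.
B–G (13): add — endpoints in different components.
A–C (15): add — endpoints in different components.
Edges rejected before the tree was complete: 1.

1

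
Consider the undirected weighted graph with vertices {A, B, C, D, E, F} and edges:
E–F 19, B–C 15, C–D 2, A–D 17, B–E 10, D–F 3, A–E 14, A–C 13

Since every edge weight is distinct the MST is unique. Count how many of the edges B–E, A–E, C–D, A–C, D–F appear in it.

5

Sort edges by weight, then run Kruskal:
C–D (2): add — endpoints in different components.
D–F (3): add — endpoints in different components.
B–E (10): add — endpoints in different components.
A–C (13): add — endpoints in different components.
A–E (14): add — endpoints in different components.
MST edge set: {C–D, D–F, B–E, A–C, A–E}.
Of the listed edges, {B–E, A–E, C–D, A–C, D–F} are in the MST → 5.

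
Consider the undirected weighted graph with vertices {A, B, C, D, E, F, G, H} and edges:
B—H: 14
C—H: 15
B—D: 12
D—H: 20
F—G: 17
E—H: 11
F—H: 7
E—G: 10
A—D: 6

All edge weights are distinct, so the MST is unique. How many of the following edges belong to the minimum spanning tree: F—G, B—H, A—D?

2

Sort edges by weight, then run Kruskal:
A—D (6): add — endpoints in different components.
F—H (7): add — endpoints in different components.
E—G (10): add — endpoints in different components.
E—H (11): add — endpoints in different components.
B—D (12): add — endpoints in different components.
B—H (14): add — endpoints in different components.
C—H (15): add — endpoints in different components.
MST edge set: {A—D, F—H, E—G, E—H, B—D, B—H, C—H}.
Of the listed edges, {B—H, A—D} are in the MST → 2.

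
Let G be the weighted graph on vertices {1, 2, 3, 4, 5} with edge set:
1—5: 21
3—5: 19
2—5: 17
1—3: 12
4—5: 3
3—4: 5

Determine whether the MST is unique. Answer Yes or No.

Sort edges by weight, then run Kruskal:
4—5 (3): add. Components now {1} {2} {3} {4,5}
3—4 (5): add. Components now {1} {2} {3,4,5}
1—3 (12): add. Components now {1,3,4,5} {2}
2—5 (17): add. Components now {1,2,3,4,5}
Every non-tree edge has weight strictly greater than the heaviest edge on the tree path between its endpoints, so the MST is unique.

Yes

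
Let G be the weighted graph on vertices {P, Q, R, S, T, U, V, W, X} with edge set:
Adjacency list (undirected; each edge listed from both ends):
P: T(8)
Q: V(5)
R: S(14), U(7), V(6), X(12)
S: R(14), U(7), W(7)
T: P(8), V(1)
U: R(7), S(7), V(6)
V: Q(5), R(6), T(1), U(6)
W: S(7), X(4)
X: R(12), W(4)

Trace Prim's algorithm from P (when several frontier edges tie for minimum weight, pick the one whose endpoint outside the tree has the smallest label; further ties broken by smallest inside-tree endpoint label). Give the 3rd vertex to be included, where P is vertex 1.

V

Grow the tree from P using Prim:
Step 1: cheapest edge leaving the tree is P-T (8); add T.
Step 2: cheapest edge leaving the tree is T-V (1); add V.
Step 3: cheapest edge leaving the tree is Q-V (5); add Q.
Step 4: cheapest edge leaving the tree is R-V (6); add R.
Step 5: cheapest edge leaving the tree is U-V (6); add U.
Step 6: cheapest edge leaving the tree is S-U (7); add S.
Step 7: cheapest edge leaving the tree is S-W (7); add W.
Step 8: cheapest edge leaving the tree is W-X (4); add X.
Vertex order: P, T, V, Q, R, U, S, W, X. The 3rd vertex is V.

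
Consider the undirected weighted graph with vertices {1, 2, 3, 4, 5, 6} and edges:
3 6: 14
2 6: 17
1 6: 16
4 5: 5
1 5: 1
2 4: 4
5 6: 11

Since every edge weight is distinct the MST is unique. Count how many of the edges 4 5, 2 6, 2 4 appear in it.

2

Sort edges by weight, then run Kruskal:
1 5 (1): add — endpoints in different components.
2 4 (4): add — endpoints in different components.
4 5 (5): add — endpoints in different components.
5 6 (11): add — endpoints in different components.
3 6 (14): add — endpoints in different components.
MST edge set: {1 5, 2 4, 4 5, 5 6, 3 6}.
Of the listed edges, {4 5, 2 4} are in the MST → 2.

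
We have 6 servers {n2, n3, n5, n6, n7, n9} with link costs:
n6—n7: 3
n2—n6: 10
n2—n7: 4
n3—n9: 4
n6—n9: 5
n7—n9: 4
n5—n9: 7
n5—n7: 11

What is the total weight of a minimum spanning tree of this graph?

22

Prim, starting at n3.
Step 1: cheapest edge leaving the tree is n3—n9 (4); add n9.
Step 2: cheapest edge leaving the tree is n7—n9 (4); add n7.
Step 3: cheapest edge leaving the tree is n6—n7 (3); add n6.
Step 4: cheapest edge leaving the tree is n2—n7 (4); add n2.
Step 5: cheapest edge leaving the tree is n5—n9 (7); add n5.
MST edges: n3—n9, n7—n9, n6—n7, n2—n7, n5—n9; total weight 4+4+3+4+7 = 22.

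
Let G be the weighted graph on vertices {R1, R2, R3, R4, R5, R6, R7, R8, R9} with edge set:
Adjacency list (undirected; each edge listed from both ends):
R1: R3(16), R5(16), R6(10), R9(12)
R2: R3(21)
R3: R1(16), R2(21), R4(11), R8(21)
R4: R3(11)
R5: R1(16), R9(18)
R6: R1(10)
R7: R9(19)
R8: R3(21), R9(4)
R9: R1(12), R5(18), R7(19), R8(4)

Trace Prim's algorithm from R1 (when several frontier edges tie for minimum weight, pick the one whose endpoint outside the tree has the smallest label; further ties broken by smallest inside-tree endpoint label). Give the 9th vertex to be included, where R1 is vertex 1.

Prim, starting at R1.
Step 1: frontier [R1-R6 10, R1-R9 12, R1-R3 16, R1-R5 16] → take R1-R6 (10); add R6.
Step 2: frontier [R1-R9 12, R1-R3 16, R1-R5 16] → take R1-R9 (12); add R9.
Step 3: frontier [R1-R3 16, R1-R5 16, R8-R9 4, R5-R9 18, R7-R9 19] → take R8-R9 (4); add R8.
Step 4: frontier [R1-R3 16, R1-R5 16, R3-R8 21, R5-R9 18, R7-R9 19] → take R1-R3 (16); add R3.
Step 5: frontier [R1-R5 16, R3-R4 11, R2-R3 21, R5-R9 18, R7-R9 19] → take R3-R4 (11); add R4.
Step 6: frontier [R1-R5 16, R2-R3 21, R5-R9 18, R7-R9 19] → take R1-R5 (16); add R5.
Step 7: frontier [R2-R3 21, R7-R9 19] → take R7-R9 (19); add R7.
Step 8: frontier [R2-R3 21] → take R2-R3 (21); add R2.
Vertex order: R1, R6, R9, R8, R3, R4, R5, R7, R2. The 9th vertex is R2.

R2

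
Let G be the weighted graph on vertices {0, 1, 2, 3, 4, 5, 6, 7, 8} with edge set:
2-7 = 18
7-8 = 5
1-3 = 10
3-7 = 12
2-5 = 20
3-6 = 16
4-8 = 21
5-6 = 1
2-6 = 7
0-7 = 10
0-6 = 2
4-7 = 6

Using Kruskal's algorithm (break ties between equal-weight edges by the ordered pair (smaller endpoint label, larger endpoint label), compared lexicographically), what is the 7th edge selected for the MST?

Kruskal's algorithm — process edges by increasing weight (ties by edge label):
5-6 (1): add — endpoints in different components.
0-6 (2): add — endpoints in different components.
7-8 (5): add — endpoints in different components.
4-7 (6): add — endpoints in different components.
2-6 (7): add — endpoints in different components.
0-7 (10): add — endpoints in different components.
1-3 (10): add — endpoints in different components.
3-7 (12): add — endpoints in different components.
The 7th edge added is 1-3.

1-3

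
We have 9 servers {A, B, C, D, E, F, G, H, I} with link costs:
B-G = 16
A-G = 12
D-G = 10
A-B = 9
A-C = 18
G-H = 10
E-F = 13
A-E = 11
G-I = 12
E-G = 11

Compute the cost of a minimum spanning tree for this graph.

Kruskal's algorithm — process edges by increasing weight (ties by edge label):
A-B (9): add — endpoints in different components.
D-G (10): add — endpoints in different components.
G-H (10): add — endpoints in different components.
A-E (11): add — endpoints in different components.
E-G (11): add — endpoints in different components.
A-G (12): skip — A and G already connected.
G-I (12): add — endpoints in different components.
E-F (13): add — endpoints in different components.
B-G (16): skip — B and G already connected.
A-C (18): add — endpoints in different components.
MST edges: A-B, D-G, G-H, A-E, E-G, G-I, E-F, A-C; total weight 9+10+10+11+11+12+13+18 = 94.

94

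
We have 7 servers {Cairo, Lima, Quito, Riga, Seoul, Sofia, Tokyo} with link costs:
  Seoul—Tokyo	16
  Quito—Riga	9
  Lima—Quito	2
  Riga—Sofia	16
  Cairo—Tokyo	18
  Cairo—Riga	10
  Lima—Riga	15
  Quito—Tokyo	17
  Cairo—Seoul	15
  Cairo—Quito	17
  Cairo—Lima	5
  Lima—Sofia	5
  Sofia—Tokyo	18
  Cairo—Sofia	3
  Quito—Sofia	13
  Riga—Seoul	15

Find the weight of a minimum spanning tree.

50

Sort edges by weight, then run Kruskal:
Lima—Quito (2): add. Components now {Sofia} {Cairo} {Seoul} {Tokyo} {Riga} {Lima,Quito}
Cairo—Sofia (3): add. Components now {Cairo,Sofia} {Seoul} {Tokyo} {Riga} {Lima,Quito}
Cairo—Lima (5): add. Components now {Cairo,Lima,Quito,Sofia} {Seoul} {Tokyo} {Riga}
Lima—Sofia (5): skip — Sofia and Lima already connected.
Quito—Riga (9): add. Components now {Cairo,Lima,Quito,Riga,Sofia} {Seoul} {Tokyo}
Cairo—Riga (10): skip — Cairo and Riga already connected.
Quito—Sofia (13): skip — Sofia and Quito already connected.
Cairo—Seoul (15): add. Components now {Cairo,Lima,Quito,Riga,Seoul,Sofia} {Tokyo}
Lima—Riga (15): skip — Riga and Lima already connected.
Riga—Seoul (15): skip — Seoul and Riga already connected.
Riga—Sofia (16): skip — Sofia and Riga already connected.
Seoul—Tokyo (16): add. Components now {Cairo,Lima,Quito,Riga,Seoul,Sofia,Tokyo}
MST edges: Lima—Quito, Cairo—Sofia, Cairo—Lima, Quito—Riga, Cairo—Seoul, Seoul—Tokyo; total weight 2+3+5+9+15+16 = 50.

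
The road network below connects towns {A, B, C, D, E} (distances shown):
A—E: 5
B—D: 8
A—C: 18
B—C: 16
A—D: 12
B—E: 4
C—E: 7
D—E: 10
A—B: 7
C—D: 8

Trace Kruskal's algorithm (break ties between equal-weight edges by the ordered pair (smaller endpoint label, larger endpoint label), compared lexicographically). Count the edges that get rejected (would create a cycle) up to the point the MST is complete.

1

Sort edges by weight, then run Kruskal:
B—E (4): add. Components now {A} {B,E} {C} {D}
A—E (5): add. Components now {A,B,E} {C} {D}
A—B (7): skip — A and B already connected.
C—E (7): add. Components now {A,B,C,E} {D}
B—D (8): add. Components now {A,B,C,D,E}
Edges rejected before the tree was complete: 1.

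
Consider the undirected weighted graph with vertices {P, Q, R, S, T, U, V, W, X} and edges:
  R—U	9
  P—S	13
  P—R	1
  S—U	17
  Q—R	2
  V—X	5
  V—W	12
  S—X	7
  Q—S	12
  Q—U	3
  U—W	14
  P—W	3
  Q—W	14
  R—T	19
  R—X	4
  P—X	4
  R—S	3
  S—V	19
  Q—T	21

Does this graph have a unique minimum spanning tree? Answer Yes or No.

Sort edges by weight, then run Kruskal:
P—R (1): add — endpoints in different components.
Q—R (2): add — endpoints in different components.
P—W (3): add — endpoints in different components.
Q—U (3): add — endpoints in different components.
R—S (3): add — endpoints in different components.
P—X (4): add — endpoints in different components.
R—X (4): skip — X and R already connected.
V—X (5): add — endpoints in different components.
S—X (7): skip — S and X already connected.
R—U (9): skip — R and U already connected.
Q—S (12): skip — S and Q already connected.
V—W (12): skip — V and W already connected.
P—S (13): skip — S and P already connected.
Q—W (14): skip — Q and W already connected.
U—W (14): skip — U and W already connected.
S—U (17): skip — S and U already connected.
R—T (19): add — endpoints in different components.
Non-tree edge R—X has weight 4, equal to the heaviest edge on its tree cycle — swapping gives another MST of the same weight. Not unique.

No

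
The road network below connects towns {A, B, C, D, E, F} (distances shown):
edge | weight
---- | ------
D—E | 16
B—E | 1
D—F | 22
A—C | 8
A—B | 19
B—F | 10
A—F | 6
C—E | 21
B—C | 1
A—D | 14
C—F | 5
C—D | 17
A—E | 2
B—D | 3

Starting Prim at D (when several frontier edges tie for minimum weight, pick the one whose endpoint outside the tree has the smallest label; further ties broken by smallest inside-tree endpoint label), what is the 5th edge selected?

C-F

Prim's algorithm from D:
Step 1: cheapest edge leaving the tree is B—D (3); add B.
Step 2: cheapest edge leaving the tree is B—C (1); add C.
Step 3: cheapest edge leaving the tree is B—E (1); add E.
Step 4: cheapest edge leaving the tree is A—E (2); add A.
Step 5: cheapest edge leaving the tree is C—F (5); add F.
The 5th edge added is C—F.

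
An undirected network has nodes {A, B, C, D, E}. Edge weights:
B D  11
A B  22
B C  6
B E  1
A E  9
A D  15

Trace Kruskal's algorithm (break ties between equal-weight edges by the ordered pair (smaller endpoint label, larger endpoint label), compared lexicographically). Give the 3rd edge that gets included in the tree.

Kruskal: consider edges lightest-first.
B E (1): add — endpoints in different components.
B C (6): add — endpoints in different components.
A E (9): add — endpoints in different components.
B D (11): add — endpoints in different components.
The 3rd edge added is A E.

A-E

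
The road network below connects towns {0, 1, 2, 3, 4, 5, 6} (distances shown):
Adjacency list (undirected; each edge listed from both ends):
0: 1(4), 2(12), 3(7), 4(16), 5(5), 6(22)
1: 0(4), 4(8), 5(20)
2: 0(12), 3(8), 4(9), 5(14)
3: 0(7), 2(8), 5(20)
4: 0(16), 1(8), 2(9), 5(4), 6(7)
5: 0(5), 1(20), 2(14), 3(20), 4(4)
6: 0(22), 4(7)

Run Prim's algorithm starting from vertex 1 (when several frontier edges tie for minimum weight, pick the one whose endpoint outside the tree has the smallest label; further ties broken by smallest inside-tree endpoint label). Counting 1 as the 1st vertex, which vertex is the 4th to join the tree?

4

Prim, starting at 1.
Step 1: cheapest edge leaving the tree is 0—1 (4); add 0.
Step 2: cheapest edge leaving the tree is 0—5 (5); add 5.
Step 3: cheapest edge leaving the tree is 4—5 (4); add 4.
Step 4: cheapest edge leaving the tree is 0—3 (7); add 3.
Step 5: cheapest edge leaving the tree is 4—6 (7); add 6.
Step 6: cheapest edge leaving the tree is 2—3 (8); add 2.
Vertex order: 1, 0, 5, 4, 3, 6, 2. The 4th vertex is 4.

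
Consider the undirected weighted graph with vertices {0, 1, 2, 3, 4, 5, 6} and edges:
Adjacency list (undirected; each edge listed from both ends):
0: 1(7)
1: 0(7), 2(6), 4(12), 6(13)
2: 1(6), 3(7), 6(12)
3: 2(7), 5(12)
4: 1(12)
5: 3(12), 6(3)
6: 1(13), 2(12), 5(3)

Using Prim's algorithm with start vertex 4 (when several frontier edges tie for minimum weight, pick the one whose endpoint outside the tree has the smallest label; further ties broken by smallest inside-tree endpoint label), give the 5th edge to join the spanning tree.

Prim's algorithm from 4:
Step 1: cheapest edge leaving the tree is 1–4 (12); add 1.
Step 2: cheapest edge leaving the tree is 1–2 (6); add 2.
Step 3: cheapest edge leaving the tree is 0–1 (7); add 0.
Step 4: cheapest edge leaving the tree is 2–3 (7); add 3.
Step 5: cheapest edge leaving the tree is 3–5 (12); add 5.
Step 6: cheapest edge leaving the tree is 5–6 (3); add 6.
The 5th edge added is 3–5.

3-5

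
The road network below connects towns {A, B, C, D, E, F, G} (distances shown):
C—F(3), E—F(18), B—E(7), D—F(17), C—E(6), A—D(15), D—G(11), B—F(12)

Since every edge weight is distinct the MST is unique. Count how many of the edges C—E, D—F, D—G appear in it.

3

Sort edges by weight, then run Kruskal:
C—F (3): add. Components now {A} {B} {C,F} {D} {E} {G}
C—E (6): add. Components now {A} {B} {C,E,F} {D} {G}
B—E (7): add. Components now {A} {B,C,E,F} {D} {G}
D—G (11): add. Components now {A} {B,C,E,F} {D,G}
B—F (12): skip — B and F already connected.
A—D (15): add. Components now {A,D,G} {B,C,E,F}
D—F (17): add. Components now {A,B,C,D,E,F,G}
MST edge set: {C—F, C—E, B—E, D—G, A—D, D—F}.
Of the listed edges, {C—E, D—F, D—G} are in the MST → 3.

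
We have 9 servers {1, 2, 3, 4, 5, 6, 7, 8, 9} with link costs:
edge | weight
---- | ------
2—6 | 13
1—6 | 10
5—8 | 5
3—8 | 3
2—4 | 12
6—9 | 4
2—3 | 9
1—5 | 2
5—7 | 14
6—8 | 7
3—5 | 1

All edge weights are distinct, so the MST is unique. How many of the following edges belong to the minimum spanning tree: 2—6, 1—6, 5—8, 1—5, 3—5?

2

Kruskal: consider edges lightest-first.
3—5 (1): add — endpoints in different components.
1—5 (2): add — endpoints in different components.
3—8 (3): add — endpoints in different components.
6—9 (4): add — endpoints in different components.
5—8 (5): skip — 5 and 8 already connected.
6—8 (7): add — endpoints in different components.
2—3 (9): add — endpoints in different components.
1—6 (10): skip — 1 and 6 already connected.
2—4 (12): add — endpoints in different components.
2—6 (13): skip — 2 and 6 already connected.
5—7 (14): add — endpoints in different components.
MST edge set: {3—5, 1—5, 3—8, 6—9, 6—8, 2—3, 2—4, 5—7}.
Of the listed edges, {1—5, 3—5} are in the MST → 2.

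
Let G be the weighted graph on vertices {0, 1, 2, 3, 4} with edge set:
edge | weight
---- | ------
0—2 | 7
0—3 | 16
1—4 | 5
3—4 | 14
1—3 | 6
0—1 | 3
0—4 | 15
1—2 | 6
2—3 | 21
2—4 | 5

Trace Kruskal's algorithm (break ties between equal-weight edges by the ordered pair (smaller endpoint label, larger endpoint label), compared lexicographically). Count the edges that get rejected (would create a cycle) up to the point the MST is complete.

1

Kruskal's algorithm — process edges by increasing weight (ties by edge label):
0—1 (3): add. Components now {0,1} {2} {3} {4}
1—4 (5): add. Components now {0,1,4} {2} {3}
2—4 (5): add. Components now {0,1,2,4} {3}
1—2 (6): skip — 1 and 2 already connected.
1—3 (6): add. Components now {0,1,2,3,4}
Edges rejected before the tree was complete: 1.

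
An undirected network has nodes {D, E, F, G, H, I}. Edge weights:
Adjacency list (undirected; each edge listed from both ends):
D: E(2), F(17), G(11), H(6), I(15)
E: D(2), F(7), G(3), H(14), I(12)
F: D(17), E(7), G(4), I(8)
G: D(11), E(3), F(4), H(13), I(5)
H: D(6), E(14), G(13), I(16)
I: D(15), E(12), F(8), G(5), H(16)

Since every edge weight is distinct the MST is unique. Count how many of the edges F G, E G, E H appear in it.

2

Sort edges by weight, then run Kruskal:
D E (2): add. Components now {D,E} {F} {G} {H} {I}
E G (3): add. Components now {D,E,G} {F} {H} {I}
F G (4): add. Components now {D,E,F,G} {H} {I}
G I (5): add. Components now {D,E,F,G,I} {H}
D H (6): add. Components now {D,E,F,G,H,I}
MST edge set: {D E, E G, F G, G I, D H}.
Of the listed edges, {F G, E G} are in the MST → 2.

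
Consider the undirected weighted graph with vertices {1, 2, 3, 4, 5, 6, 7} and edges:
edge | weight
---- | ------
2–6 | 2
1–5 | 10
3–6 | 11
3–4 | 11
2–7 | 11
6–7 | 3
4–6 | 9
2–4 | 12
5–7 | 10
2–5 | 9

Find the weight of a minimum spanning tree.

44

Kruskal's algorithm — process edges by increasing weight (ties by edge label):
2–6 (2): add. Components now {1} {2,6} {3} {4} {5} {7}
6–7 (3): add. Components now {1} {2,6,7} {3} {4} {5}
2–5 (9): add. Components now {1} {2,5,6,7} {3} {4}
4–6 (9): add. Components now {1} {2,4,5,6,7} {3}
1–5 (10): add. Components now {1,2,4,5,6,7} {3}
5–7 (10): skip — 5 and 7 already connected.
2–7 (11): skip — 2 and 7 already connected.
3–4 (11): add. Components now {1,2,3,4,5,6,7}
MST edges: 2–6, 6–7, 2–5, 4–6, 1–5, 3–4; total weight 2+3+9+9+10+11 = 44.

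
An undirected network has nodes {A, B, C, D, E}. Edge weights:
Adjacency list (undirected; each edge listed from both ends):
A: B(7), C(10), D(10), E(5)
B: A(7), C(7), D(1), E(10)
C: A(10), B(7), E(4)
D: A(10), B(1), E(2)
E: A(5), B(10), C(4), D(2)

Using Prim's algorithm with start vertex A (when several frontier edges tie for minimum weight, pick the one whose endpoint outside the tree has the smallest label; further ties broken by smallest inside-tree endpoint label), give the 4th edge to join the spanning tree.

C-E

Prim, starting at A.
Step 1: frontier [A E 5, A B 7, A C 10, A D 10] → take A E (5); add E.
Step 2: frontier [A B 7, A C 10, A D 10, D E 2, C E 4, B E 10] → take D E (2); add D.
Step 3: frontier [A B 7, A C 10, B D 1, C E 4, B E 10] → take B D (1); add B.
Step 4: frontier [A C 10, B C 7, C E 4] → take C E (4); add C.
The 4th edge added is C E.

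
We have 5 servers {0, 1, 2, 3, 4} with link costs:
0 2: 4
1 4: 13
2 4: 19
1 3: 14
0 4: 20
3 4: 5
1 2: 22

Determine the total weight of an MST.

Kruskal's algorithm — process edges by increasing weight (ties by edge label):
0 2 (4): add. Components now {0,2} {1} {3} {4}
3 4 (5): add. Components now {0,2} {1} {3,4}
1 4 (13): add. Components now {0,2} {1,3,4}
1 3 (14): skip — 1 and 3 already connected.
2 4 (19): add. Components now {0,1,2,3,4}
MST edges: 0 2, 3 4, 1 4, 2 4; total weight 4+5+13+19 = 41.

41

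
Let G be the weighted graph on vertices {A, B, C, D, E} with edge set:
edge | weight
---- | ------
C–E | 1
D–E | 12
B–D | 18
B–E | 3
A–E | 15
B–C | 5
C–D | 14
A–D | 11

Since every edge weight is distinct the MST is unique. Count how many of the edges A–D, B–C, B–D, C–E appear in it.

Sort edges by weight, then run Kruskal:
C–E (1): add — endpoints in different components.
B–E (3): add — endpoints in different components.
B–C (5): skip — B and C already connected.
A–D (11): add — endpoints in different components.
D–E (12): add — endpoints in different components.
MST edge set: {C–E, B–E, A–D, D–E}.
Of the listed edges, {A–D, C–E} are in the MST → 2.

2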